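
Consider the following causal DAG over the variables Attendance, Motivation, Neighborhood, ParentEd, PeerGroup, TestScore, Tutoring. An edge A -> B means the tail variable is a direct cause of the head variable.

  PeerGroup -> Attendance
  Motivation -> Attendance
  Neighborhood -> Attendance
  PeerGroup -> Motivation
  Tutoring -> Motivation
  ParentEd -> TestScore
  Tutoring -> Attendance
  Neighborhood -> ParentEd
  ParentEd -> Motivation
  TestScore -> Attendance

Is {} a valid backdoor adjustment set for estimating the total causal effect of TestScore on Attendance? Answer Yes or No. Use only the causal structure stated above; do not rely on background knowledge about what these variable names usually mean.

Backdoor paths from TestScore to Attendance (paths whose first edge points into TestScore):
  P1: TestScore <- ParentEd <- Neighborhood -> Attendance
  P2: TestScore <- ParentEd -> Motivation <- Tutoring -> Attendance
  P3: TestScore <- ParentEd -> Motivation <- PeerGroup -> Attendance
  P4: TestScore <- ParentEd -> Motivation -> Attendance
Condition 1 (no descendant of TestScore in the set): holds — descendants of TestScore are {Attendance}; none are in {}.
Condition 2 (every backdoor path blocked by {}):
  P1: open — no interior node is in the conditioning set.
  P2: blocked at collider Motivation (neither it nor any descendant is in the conditioning set).
  P3: blocked at collider Motivation (neither it nor any descendant is in the conditioning set).
  P4: open — no interior node is in the conditioning set.
{} does not satisfy the backdoor criterion.

No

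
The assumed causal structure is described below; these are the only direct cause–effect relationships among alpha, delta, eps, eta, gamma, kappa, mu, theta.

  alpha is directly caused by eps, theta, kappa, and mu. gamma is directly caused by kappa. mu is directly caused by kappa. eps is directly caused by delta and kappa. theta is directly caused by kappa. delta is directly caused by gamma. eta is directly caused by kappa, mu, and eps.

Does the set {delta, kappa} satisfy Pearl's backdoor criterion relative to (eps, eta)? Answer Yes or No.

Backdoor paths from eps to eta (paths whose first edge points into eps):
  P1: eps <- kappa -> theta -> alpha <- mu -> eta
  P2: eps <- kappa -> mu -> eta
  P3: eps <- kappa -> eta
  P4: eps <- kappa -> alpha <- mu -> eta
  P5: eps <- delta <- gamma <- kappa -> theta -> alpha <- mu -> eta
  P6: eps <- delta <- gamma <- kappa -> mu -> eta
  P7: eps <- delta <- gamma <- kappa -> eta
  P8: eps <- delta <- gamma <- kappa -> alpha <- mu -> eta
Condition 1 (no descendant of eps in the set): holds — descendants of eps are {alpha, eta}; none are in {delta, kappa}.
Condition 2 (every backdoor path blocked by {delta, kappa}):
  P1: blocked at fork node kappa ∈ conditioning set.
  P2: blocked at fork node kappa ∈ conditioning set.
  P3: blocked at fork node kappa ∈ conditioning set.
  P4: blocked at fork node kappa ∈ conditioning set.
  P5: blocked at chain node delta ∈ conditioning set.
  P6: blocked at chain node delta ∈ conditioning set.
  P7: blocked at chain node delta ∈ conditioning set.
  P8: blocked at chain node delta ∈ conditioning set.
{delta, kappa} satisfies the backdoor criterion.

Yes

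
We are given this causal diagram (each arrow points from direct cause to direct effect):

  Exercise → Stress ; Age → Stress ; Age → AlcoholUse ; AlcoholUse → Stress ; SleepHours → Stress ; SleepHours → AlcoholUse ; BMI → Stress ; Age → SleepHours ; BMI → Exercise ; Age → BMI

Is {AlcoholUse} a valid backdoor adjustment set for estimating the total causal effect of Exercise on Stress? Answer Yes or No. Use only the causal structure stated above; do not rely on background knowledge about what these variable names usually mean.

No

Backdoor paths from Exercise to Stress (paths whose first edge points into Exercise):
  P1: Exercise <- BMI <- Age -> SleepHours -> AlcoholUse -> Stress
  P2: Exercise <- BMI <- Age -> SleepHours -> Stress
  P3: Exercise <- BMI <- Age -> AlcoholUse <- SleepHours -> Stress
  P4: Exercise <- BMI <- Age -> AlcoholUse -> Stress
  P5: Exercise <- BMI <- Age -> Stress
  P6: Exercise <- BMI -> Stress
Condition 1 (no descendant of Exercise in the set): holds — descendants of Exercise are {Stress}; none are in {AlcoholUse}.
Condition 2 (every backdoor path blocked by {AlcoholUse}):
  P1: blocked at chain node AlcoholUse ∈ conditioning set.
  P2: open — no interior node is in the conditioning set.
  P3: open — collider(s) AlcoholUse are conditioned on (or have a conditioned descendant) and no non-collider on the path is in the set.
  P4: blocked at chain node AlcoholUse ∈ conditioning set.
  P5: open — no interior node is in the conditioning set.
  P6: open — no interior node is in the conditioning set.
{AlcoholUse} does not satisfy the backdoor criterion.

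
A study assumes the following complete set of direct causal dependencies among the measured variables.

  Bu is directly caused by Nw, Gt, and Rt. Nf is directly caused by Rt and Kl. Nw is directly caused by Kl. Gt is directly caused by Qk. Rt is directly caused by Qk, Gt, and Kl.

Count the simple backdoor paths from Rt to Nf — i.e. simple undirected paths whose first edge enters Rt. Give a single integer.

3

A backdoor path from Rt to Nf is any simple undirected path whose first edge points into Rt (i.e. leaves Rt via a parent).
Parents of Rt: {Gt, Kl, Qk}.
Enumerating:
  P1: Rt <- Qk -> Gt -> Bu <- Nw <- Kl -> Nf
  P2: Rt <- Kl -> Nf
  P3: Rt <- Gt -> Bu <- Nw <- Kl -> Nf
That exhausts the simple backdoor paths. Count: 3.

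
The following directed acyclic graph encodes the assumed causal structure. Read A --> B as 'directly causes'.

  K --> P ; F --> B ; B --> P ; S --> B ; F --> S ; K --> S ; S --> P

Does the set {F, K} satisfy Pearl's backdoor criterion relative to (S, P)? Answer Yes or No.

Yes

Backdoor paths from S to P (paths whose first edge points into S):
  P1: S <- F -> B -> P
  P2: S <- K -> P
Condition 1 (no descendant of S in the set): holds — descendants of S are {B, P}; none are in {F, K}.
Condition 2 (every backdoor path blocked by {F, K}):
  P1: blocked at fork node F ∈ conditioning set.
  P2: blocked at fork node K ∈ conditioning set.
{F, K} satisfies the backdoor criterion.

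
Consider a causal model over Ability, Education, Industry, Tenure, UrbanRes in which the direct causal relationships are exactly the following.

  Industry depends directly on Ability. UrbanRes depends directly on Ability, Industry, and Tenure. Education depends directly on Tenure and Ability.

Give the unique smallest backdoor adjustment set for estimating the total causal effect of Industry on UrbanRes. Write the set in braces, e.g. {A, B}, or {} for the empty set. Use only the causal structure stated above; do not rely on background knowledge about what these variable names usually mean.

Variables eligible for adjustment (non-descendants of Industry, excluding Industry and UrbanRes): {Ability, Education, Tenure}.
Backdoor paths from Industry to UrbanRes:
  P1: Industry <- Ability -> Education <- Tenure -> UrbanRes
  P2: Industry <- Ability -> UrbanRes
The empty set is not sufficient: P2 (Industry <- Ability -> UrbanRes) has no collider blocking it and no conditioned non-collider, so it is open.
Try {Ability}:
  P1: blocked at fork node Ability ∈ conditioning set.
  P2: blocked at fork node Ability ∈ conditioning set.
{Ability} contains no descendant of Industry and blocks every backdoor path.
No other singleton works — e.g. {Tenure} leaves P2 open — so {Ability} is the unique smallest valid adjustment set.

{Ability}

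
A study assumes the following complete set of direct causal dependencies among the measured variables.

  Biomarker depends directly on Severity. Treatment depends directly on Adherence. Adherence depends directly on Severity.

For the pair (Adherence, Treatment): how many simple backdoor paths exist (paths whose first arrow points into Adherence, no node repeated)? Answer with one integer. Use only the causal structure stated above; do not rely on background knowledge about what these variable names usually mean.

A backdoor path from Adherence to Treatment is any simple undirected path whose first edge points into Adherence (i.e. leaves Adherence via a parent).
Parents of Adherence: {Severity}.
No simple path from any parent of Adherence reaches Treatment without revisiting Adherence, so there are no backdoor paths.

0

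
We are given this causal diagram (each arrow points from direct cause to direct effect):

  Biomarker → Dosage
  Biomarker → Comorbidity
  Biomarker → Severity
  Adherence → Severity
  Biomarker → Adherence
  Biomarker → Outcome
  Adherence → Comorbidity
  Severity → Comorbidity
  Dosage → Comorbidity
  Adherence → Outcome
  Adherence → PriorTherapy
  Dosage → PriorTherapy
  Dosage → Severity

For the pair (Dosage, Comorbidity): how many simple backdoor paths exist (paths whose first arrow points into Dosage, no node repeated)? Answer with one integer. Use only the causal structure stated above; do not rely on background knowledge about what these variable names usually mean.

7

A backdoor path from Dosage to Comorbidity is any simple undirected path whose first edge points into Dosage (i.e. leaves Dosage via a parent).
Parents of Dosage: {Biomarker}.
Enumerating:
  P1: Dosage <- Biomarker -> Adherence -> Severity -> Comorbidity
  P2: Dosage <- Biomarker -> Adherence -> Comorbidity
  P3: Dosage <- Biomarker -> Outcome <- Adherence -> Severity -> Comorbidity
  P4: Dosage <- Biomarker -> Outcome <- Adherence -> Comorbidity
  P5: Dosage <- Biomarker -> Severity <- Adherence -> Comorbidity
  P6: Dosage <- Biomarker -> Severity -> Comorbidity
  P7: Dosage <- Biomarker -> Comorbidity
That exhausts the simple backdoor paths. Count: 7.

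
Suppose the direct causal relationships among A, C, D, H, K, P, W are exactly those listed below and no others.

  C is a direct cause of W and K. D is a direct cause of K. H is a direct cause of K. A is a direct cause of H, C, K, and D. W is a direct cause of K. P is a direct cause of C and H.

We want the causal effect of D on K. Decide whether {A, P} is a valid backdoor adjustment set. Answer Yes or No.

Yes

Backdoor paths from D to K (paths whose first edge points into D):
  P1: D <- A -> H <- P -> C -> W -> K
  P2: D <- A -> H <- P -> C -> K
  P3: D <- A -> H -> K
  P4: D <- A -> C <- P -> H -> K
  P5: D <- A -> C -> W -> K
  P6: D <- A -> C -> K
  P7: D <- A -> K
Condition 1 (no descendant of D in the set): holds — descendants of D are {K}; none are in {A, P}.
Condition 2 (every backdoor path blocked by {A, P}):
  P1: blocked at fork node A ∈ conditioning set.
  P2: blocked at fork node A ∈ conditioning set.
  P3: blocked at fork node A ∈ conditioning set.
  P4: blocked at fork node A ∈ conditioning set.
  P5: blocked at fork node A ∈ conditioning set.
  P6: blocked at fork node A ∈ conditioning set.
  P7: blocked at fork node A ∈ conditioning set.
{A, P} satisfies the backdoor criterion.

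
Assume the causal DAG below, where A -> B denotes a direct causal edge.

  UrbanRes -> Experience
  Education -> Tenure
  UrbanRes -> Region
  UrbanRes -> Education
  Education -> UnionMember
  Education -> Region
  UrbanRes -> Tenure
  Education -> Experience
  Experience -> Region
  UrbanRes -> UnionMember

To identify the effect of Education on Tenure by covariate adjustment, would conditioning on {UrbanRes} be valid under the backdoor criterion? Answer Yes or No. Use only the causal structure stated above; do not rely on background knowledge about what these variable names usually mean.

Backdoor paths from Education to Tenure (paths whose first edge points into Education):
  P1: Education <- UrbanRes -> Tenure
Condition 1 (no descendant of Education in the set): holds — descendants of Education are {Experience, Region, Tenure, UnionMember}; none are in {UrbanRes}.
Condition 2 (every backdoor path blocked by {UrbanRes}):
  P1: blocked at fork node UrbanRes ∈ conditioning set.
{UrbanRes} satisfies the backdoor criterion.

Yes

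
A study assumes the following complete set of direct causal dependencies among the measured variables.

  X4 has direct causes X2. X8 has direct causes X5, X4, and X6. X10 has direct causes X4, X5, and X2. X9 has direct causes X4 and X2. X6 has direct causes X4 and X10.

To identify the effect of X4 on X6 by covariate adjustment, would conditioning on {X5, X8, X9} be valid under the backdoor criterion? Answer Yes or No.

Backdoor paths from X4 to X6 (paths whose first edge points into X4):
  P1: X4 <- X2 -> X10 <- X5 -> X8 <- X6
  P2: X4 <- X2 -> X10 -> X6
Condition 1 (no descendant of X4 in the set): FAILS — X8 and X9 are descendants of X4.
Condition 2 (every backdoor path blocked by {X5, X8, X9}):
  P1: blocked at fork node X5 ∈ conditioning set.
  P2: open — no interior node is in the conditioning set.
{X5, X8, X9} does not satisfy the backdoor criterion.

No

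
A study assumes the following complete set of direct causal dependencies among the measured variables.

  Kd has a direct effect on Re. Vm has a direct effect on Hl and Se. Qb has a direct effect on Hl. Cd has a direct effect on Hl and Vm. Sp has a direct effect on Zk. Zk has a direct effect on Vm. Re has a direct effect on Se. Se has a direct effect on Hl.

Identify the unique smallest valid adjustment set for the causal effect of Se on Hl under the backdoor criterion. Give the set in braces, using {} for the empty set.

Variables eligible for adjustment (non-descendants of Se, excluding Se and Hl): {Cd, Kd, Qb, Re, Sp, Vm, Zk}.
Backdoor paths from Se to Hl:
  P1: Se <- Vm <- Cd -> Hl
  P2: Se <- Vm -> Hl
The empty set is not sufficient: P1 (Se <- Vm <- Cd -> Hl) has no collider blocking it and no conditioned non-collider, so it is open.
Try {Vm}:
  P1: blocked at chain node Vm ∈ conditioning set.
  P2: blocked at fork node Vm ∈ conditioning set.
{Vm} contains no descendant of Se and blocks every backdoor path.
No other singleton works — e.g. {Cd} leaves P2 open — so {Vm} is the unique smallest valid adjustment set.

{Vm}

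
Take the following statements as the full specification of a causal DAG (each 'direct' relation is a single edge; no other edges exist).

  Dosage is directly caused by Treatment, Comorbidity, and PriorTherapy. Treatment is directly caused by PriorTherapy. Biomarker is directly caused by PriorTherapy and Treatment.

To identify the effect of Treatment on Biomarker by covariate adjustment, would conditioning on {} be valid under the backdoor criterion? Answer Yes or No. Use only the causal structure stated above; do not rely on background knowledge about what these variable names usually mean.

Backdoor paths from Treatment to Biomarker (paths whose first edge points into Treatment):
  P1: Treatment <- PriorTherapy -> Biomarker
Condition 1 (no descendant of Treatment in the set): holds — descendants of Treatment are {Biomarker, Dosage}; none are in {}.
Condition 2 (every backdoor path blocked by {}):
  P1: open — no interior node is in the conditioning set.
{} does not satisfy the backdoor criterion.

No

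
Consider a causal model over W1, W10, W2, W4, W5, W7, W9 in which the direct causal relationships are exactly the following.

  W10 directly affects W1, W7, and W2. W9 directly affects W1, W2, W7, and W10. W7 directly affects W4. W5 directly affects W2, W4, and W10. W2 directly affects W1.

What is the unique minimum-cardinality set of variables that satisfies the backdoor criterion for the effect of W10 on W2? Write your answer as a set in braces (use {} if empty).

{W5, W9}

Variables eligible for adjustment (non-descendants of W10, excluding W10 and W2): {W5, W9}.
Backdoor paths from W10 to W2:
  P1: W10 <- W9 -> W2
  P2: W10 <- W9 -> W1 <- W2
  P3: W10 <- W9 -> W7 -> W4 <- W5 -> W2
  P4: W10 <- W5 -> W2
  P5: W10 <- W5 -> W4 <- W7 <- W9 -> W2
  P6: W10 <- W5 -> W4 <- W7 <- W9 -> W1 <- W2
The empty set is not sufficient: P1 (W10 <- W9 -> W2) has no collider blocking it and no conditioned non-collider, so it is open.
Try {W5, W9}:
  P1: blocked at fork node W9 ∈ conditioning set.
  P2: blocked at fork node W9 ∈ conditioning set.
  P3: blocked at fork node W9 ∈ conditioning set.
  P4: blocked at fork node W5 ∈ conditioning set.
  P5: blocked at fork node W5 ∈ conditioning set.
  P6: blocked at fork node W5 ∈ conditioning set.
{W5, W9} contains no descendant of W10 and blocks every backdoor path.
Every element of {W5, W9} is needed (dropping W5 leaves P4 open; dropping W9 leaves P1 open), so no proper subset is valid.
Among all size-2 subsets of the eligible variables, only {W5, W9} blocks every backdoor path, so it is the unique smallest valid adjustment set.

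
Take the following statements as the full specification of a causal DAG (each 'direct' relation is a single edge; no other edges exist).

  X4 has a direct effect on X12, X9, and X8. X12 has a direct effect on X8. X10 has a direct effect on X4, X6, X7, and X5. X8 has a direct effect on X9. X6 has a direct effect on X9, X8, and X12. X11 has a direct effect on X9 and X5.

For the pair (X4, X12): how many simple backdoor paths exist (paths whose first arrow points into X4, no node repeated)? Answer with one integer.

7

A backdoor path from X4 to X12 is any simple undirected path whose first edge points into X4 (i.e. leaves X4 via a parent).
Parents of X4: {X10}.
Enumerating:
  P1: X4 <- X10 -> X6 -> X12
  P2: X4 <- X10 -> X6 -> X8 <- X12
  P3: X4 <- X10 -> X6 -> X9 <- X8 <- X12
  P4: X4 <- X10 -> X5 <- X11 -> X9 <- X6 -> X12
  P5: X4 <- X10 -> X5 <- X11 -> X9 <- X6 -> X8 <- X12
  P6: X4 <- X10 -> X5 <- X11 -> X9 <- X8 <- X6 -> X12
  P7: X4 <- X10 -> X5 <- X11 -> X9 <- X8 <- X12
That exhausts the simple backdoor paths. Count: 7.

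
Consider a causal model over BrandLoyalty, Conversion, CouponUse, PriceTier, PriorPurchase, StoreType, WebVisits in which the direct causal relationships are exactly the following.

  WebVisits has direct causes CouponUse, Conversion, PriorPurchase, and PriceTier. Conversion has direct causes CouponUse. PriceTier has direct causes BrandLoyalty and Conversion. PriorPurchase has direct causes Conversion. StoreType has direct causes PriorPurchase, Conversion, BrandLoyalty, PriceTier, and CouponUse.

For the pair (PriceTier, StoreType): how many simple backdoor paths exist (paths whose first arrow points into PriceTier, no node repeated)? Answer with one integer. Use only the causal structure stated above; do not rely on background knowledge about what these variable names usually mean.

A backdoor path from PriceTier to StoreType is any simple undirected path whose first edge points into PriceTier (i.e. leaves PriceTier via a parent).
Parents of PriceTier: {BrandLoyalty, Conversion}.
Enumerating:
  P1: PriceTier <- Conversion <- CouponUse -> StoreType
  P2: PriceTier <- Conversion <- CouponUse -> WebVisits <- PriorPurchase -> StoreType
  P3: PriceTier <- Conversion -> PriorPurchase -> StoreType
  P4: PriceTier <- Conversion -> PriorPurchase -> WebVisits <- CouponUse -> StoreType
  P5: PriceTier <- Conversion -> StoreType
  P6: PriceTier <- Conversion -> WebVisits <- CouponUse -> StoreType
  P7: PriceTier <- Conversion -> WebVisits <- PriorPurchase -> StoreType
  P8: PriceTier <- BrandLoyalty -> StoreType
That exhausts the simple backdoor paths. Count: 8.

8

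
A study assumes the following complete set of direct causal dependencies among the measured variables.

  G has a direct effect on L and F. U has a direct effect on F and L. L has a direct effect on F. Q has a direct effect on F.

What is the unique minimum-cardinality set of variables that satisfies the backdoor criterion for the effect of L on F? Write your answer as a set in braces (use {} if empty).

Variables eligible for adjustment (non-descendants of L, excluding L and F): {G, Q, U}.
Backdoor paths from L to F:
  P1: L <- G -> F
  P2: L <- U -> F
The empty set is not sufficient: P1 (L <- G -> F) has no collider blocking it and no conditioned non-collider, so it is open.
Try {G, U}:
  P1: blocked at fork node G ∈ conditioning set.
  P2: blocked at fork node U ∈ conditioning set.
{G, U} contains no descendant of L and blocks every backdoor path.
Every element of {G, U} is needed (dropping G leaves P1 open; dropping U leaves P2 open), so no proper subset is valid.
Among all size-2 subsets of the eligible variables, only {G, U} blocks every backdoor path, so it is the unique smallest valid adjustment set.

{G, U}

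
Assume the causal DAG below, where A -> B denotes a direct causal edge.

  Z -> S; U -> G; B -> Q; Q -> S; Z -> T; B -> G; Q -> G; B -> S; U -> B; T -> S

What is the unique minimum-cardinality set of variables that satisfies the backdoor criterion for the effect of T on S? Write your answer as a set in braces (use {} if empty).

Variables eligible for adjustment (non-descendants of T, excluding T and S): {B, G, Q, U, Z}.
Backdoor paths from T to S:
  P1: T <- Z -> S
The empty set is not sufficient: P1 (T <- Z -> S) has no collider blocking it and no conditioned non-collider, so it is open.
Try {Z}:
  P1: blocked at fork node Z ∈ conditioning set.
{Z} contains no descendant of T and blocks every backdoor path.
No other singleton works — e.g. {U} leaves P1 open — so {Z} is the unique smallest valid adjustment set.

{Z}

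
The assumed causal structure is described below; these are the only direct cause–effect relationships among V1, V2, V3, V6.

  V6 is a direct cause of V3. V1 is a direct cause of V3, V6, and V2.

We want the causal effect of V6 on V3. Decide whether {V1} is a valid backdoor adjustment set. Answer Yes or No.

Backdoor paths from V6 to V3 (paths whose first edge points into V6):
  P1: V6 <- V1 -> V3
Condition 1 (no descendant of V6 in the set): holds — descendants of V6 are {V3}; none are in {V1}.
Condition 2 (every backdoor path blocked by {V1}):
  P1: blocked at fork node V1 ∈ conditioning set.
{V1} satisfies the backdoor criterion.

Yes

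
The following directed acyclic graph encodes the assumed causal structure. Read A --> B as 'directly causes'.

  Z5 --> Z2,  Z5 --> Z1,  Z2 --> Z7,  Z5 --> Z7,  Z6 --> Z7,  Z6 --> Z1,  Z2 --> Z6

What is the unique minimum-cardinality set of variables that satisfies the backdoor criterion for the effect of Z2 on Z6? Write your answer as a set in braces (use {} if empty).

Variables eligible for adjustment (non-descendants of Z2, excluding Z2 and Z6): {Z5}.
Backdoor paths from Z2 to Z6:
  P1: Z2 <- Z5 -> Z7 <- Z6
  P2: Z2 <- Z5 -> Z1 <- Z6
Each backdoor path contains an unconditioned collider, so every path is already blocked with the empty conditioning set:
  P1: blocked at collider Z7 (neither it nor any descendant is in the conditioning set).
  P2: blocked at collider Z1 (neither it nor any descendant is in the conditioning set).
The empty set is therefore the unique smallest valid set.

{}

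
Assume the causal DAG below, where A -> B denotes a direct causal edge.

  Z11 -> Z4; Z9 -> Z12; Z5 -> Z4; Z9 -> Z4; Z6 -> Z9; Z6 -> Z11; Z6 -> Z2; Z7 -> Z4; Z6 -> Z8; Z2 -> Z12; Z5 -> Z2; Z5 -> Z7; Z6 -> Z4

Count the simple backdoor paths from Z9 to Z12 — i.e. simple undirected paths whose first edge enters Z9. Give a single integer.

A backdoor path from Z9 to Z12 is any simple undirected path whose first edge points into Z9 (i.e. leaves Z9 via a parent).
Parents of Z9: {Z6}.
Enumerating:
  P1: Z9 <- Z6 -> Z11 -> Z4 <- Z5 -> Z2 -> Z12
  P2: Z9 <- Z6 -> Z11 -> Z4 <- Z7 <- Z5 -> Z2 -> Z12
  P3: Z9 <- Z6 -> Z2 -> Z12
  P4: Z9 <- Z6 -> Z4 <- Z5 -> Z2 -> Z12
  P5: Z9 <- Z6 -> Z4 <- Z7 <- Z5 -> Z2 -> Z12
That exhausts the simple backdoor paths. Count: 5.

5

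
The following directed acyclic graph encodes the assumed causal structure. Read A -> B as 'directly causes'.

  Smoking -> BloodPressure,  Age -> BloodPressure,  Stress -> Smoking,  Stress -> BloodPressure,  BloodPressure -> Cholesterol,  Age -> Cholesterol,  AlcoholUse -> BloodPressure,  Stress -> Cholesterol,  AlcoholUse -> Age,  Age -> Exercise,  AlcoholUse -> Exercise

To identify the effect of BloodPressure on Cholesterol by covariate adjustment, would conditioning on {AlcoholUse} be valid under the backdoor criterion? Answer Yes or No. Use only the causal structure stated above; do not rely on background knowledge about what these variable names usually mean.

No

Backdoor paths from BloodPressure to Cholesterol (paths whose first edge points into BloodPressure):
  P1: BloodPressure <- AlcoholUse -> Age -> Cholesterol
  P2: BloodPressure <- AlcoholUse -> Exercise <- Age -> Cholesterol
  P3: BloodPressure <- Stress -> Cholesterol
  P4: BloodPressure <- Smoking <- Stress -> Cholesterol
  P5: BloodPressure <- Age -> Cholesterol
Condition 1 (no descendant of BloodPressure in the set): holds — descendants of BloodPressure are {Cholesterol}; none are in {AlcoholUse}.
Condition 2 (every backdoor path blocked by {AlcoholUse}):
  P1: blocked at fork node AlcoholUse ∈ conditioning set.
  P2: blocked at fork node AlcoholUse ∈ conditioning set.
  P3: open — no interior node is in the conditioning set.
  P4: open — no interior node is in the conditioning set.
  P5: open — no interior node is in the conditioning set.
{AlcoholUse} does not satisfy the backdoor criterion.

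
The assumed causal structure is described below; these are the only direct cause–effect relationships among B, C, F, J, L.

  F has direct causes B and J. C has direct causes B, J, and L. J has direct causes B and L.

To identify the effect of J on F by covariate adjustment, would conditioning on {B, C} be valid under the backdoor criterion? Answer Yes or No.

No

Backdoor paths from J to F (paths whose first edge points into J):
  P1: J <- L -> C <- B -> F
  P2: J <- B -> F
Condition 1 (no descendant of J in the set): FAILS — C is a descendant of J.
Condition 2 (every backdoor path blocked by {B, C}):
  P1: blocked at fork node B ∈ conditioning set.
  P2: blocked at fork node B ∈ conditioning set.
{B, C} does not satisfy the backdoor criterion.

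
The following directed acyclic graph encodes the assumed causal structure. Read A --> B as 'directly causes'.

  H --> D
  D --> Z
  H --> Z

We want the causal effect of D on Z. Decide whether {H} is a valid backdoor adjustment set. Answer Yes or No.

Backdoor paths from D to Z (paths whose first edge points into D):
  P1: D <- H -> Z
Condition 1 (no descendant of D in the set): holds — descendants of D are {Z}; none are in {H}.
Condition 2 (every backdoor path blocked by {H}):
  P1: blocked at fork node H ∈ conditioning set.
{H} satisfies the backdoor criterion.

Yes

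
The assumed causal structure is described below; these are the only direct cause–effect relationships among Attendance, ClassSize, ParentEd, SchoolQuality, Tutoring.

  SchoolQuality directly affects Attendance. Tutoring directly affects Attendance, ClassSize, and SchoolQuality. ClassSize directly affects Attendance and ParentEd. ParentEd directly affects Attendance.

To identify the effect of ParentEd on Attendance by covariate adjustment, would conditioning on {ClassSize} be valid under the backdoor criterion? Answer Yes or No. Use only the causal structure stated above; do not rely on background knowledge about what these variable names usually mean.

Yes

Backdoor paths from ParentEd to Attendance (paths whose first edge points into ParentEd):
  P1: ParentEd <- ClassSize <- Tutoring -> SchoolQuality -> Attendance
  P2: ParentEd <- ClassSize <- Tutoring -> Attendance
  P3: ParentEd <- ClassSize -> Attendance
Condition 1 (no descendant of ParentEd in the set): holds — descendants of ParentEd are {Attendance}; none are in {ClassSize}.
Condition 2 (every backdoor path blocked by {ClassSize}):
  P1: blocked at chain node ClassSize ∈ conditioning set.
  P2: blocked at chain node ClassSize ∈ conditioning set.
  P3: blocked at fork node ClassSize ∈ conditioning set.
{ClassSize} satisfies the backdoor criterion.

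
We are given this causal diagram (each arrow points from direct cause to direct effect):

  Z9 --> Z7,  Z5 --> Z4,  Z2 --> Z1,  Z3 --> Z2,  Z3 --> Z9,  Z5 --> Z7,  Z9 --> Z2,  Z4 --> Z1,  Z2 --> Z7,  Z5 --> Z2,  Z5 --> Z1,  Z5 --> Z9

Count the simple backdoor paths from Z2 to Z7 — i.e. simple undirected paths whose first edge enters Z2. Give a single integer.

A backdoor path from Z2 to Z7 is any simple undirected path whose first edge points into Z2 (i.e. leaves Z2 via a parent).
Parents of Z2: {Z3, Z5, Z9}.
Enumerating:
  P1: Z2 <- Z5 -> Z9 -> Z7
  P2: Z2 <- Z5 -> Z7
  P3: Z2 <- Z3 -> Z9 <- Z5 -> Z7
  P4: Z2 <- Z3 -> Z9 -> Z7
  P5: Z2 <- Z9 <- Z5 -> Z7
  P6: Z2 <- Z9 -> Z7
That exhausts the simple backdoor paths. Count: 6.

6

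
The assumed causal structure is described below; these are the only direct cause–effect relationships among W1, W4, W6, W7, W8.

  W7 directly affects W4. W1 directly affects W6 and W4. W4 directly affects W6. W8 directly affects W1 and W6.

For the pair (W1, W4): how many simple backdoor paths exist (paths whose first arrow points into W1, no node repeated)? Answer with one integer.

A backdoor path from W1 to W4 is any simple undirected path whose first edge points into W1 (i.e. leaves W1 via a parent).
Parents of W1: {W8}.
Enumerating:
  P1: W1 <- W8 -> W6 <- W4
That exhausts the simple backdoor paths. Count: 1.

1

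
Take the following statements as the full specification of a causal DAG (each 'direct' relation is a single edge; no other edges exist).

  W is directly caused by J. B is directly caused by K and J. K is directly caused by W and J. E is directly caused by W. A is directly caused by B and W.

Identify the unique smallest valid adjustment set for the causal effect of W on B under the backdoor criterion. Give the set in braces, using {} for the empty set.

{J}

Variables eligible for adjustment (non-descendants of W, excluding W and B): {J}.
Backdoor paths from W to B:
  P1: W <- J -> K -> B
  P2: W <- J -> B
The empty set is not sufficient: P1 (W <- J -> K -> B) has no collider blocking it and no conditioned non-collider, so it is open.
Try {J}:
  P1: blocked at fork node J ∈ conditioning set.
  P2: blocked at fork node J ∈ conditioning set.
{J} contains no descendant of W and blocks every backdoor path.
{J} is the unique smallest valid adjustment set.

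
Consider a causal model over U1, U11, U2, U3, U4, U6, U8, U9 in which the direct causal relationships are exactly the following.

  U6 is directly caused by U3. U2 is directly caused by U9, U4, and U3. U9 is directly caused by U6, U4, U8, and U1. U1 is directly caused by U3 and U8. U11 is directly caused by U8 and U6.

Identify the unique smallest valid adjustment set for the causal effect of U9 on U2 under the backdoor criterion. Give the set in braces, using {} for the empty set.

Variables eligible for adjustment (non-descendants of U9, excluding U9 and U2): {U1, U11, U3, U4, U6, U8}.
Backdoor paths from U9 to U2:
  P1: U9 <- U8 -> U1 <- U3 -> U2
  P2: U9 <- U8 -> U11 <- U6 <- U3 -> U2
  P3: U9 <- U4 -> U2
  P4: U9 <- U6 <- U3 -> U2
  P5: U9 <- U6 -> U11 <- U8 -> U1 <- U3 -> U2
  P6: U9 <- U1 <- U3 -> U2
  P7: U9 <- U1 <- U8 -> U11 <- U6 <- U3 -> U2
The empty set is not sufficient: P3 (U9 <- U4 -> U2) has no collider blocking it and no conditioned non-collider, so it is open.
Try {U3, U4}:
  P1: blocked at collider U1 (neither it nor any descendant is in the conditioning set).
  P2: blocked at collider U11 (neither it nor any descendant is in the conditioning set).
  P3: blocked at fork node U4 ∈ conditioning set.
  P4: blocked at fork node U3 ∈ conditioning set.
  P5: blocked at collider U11 (neither it nor any descendant is in the conditioning set).
  P6: blocked at fork node U3 ∈ conditioning set.
  P7: blocked at collider U11 (neither it nor any descendant is in the conditioning set).
{U3, U4} contains no descendant of U9 and blocks every backdoor path.
Every element of {U3, U4} is needed (dropping U3 leaves P4 open; dropping U4 leaves P3 open), so no proper subset is valid.
Among all size-2 subsets of the eligible variables, only {U3, U4} blocks every backdoor path, so it is the unique smallest valid adjustment set.

{U3, U4}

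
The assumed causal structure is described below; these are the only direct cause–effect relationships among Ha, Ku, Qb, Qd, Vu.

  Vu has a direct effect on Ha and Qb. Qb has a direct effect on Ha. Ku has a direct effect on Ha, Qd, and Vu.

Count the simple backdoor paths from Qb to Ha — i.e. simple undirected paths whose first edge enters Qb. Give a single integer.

A backdoor path from Qb to Ha is any simple undirected path whose first edge points into Qb (i.e. leaves Qb via a parent).
Parents of Qb: {Vu}.
Enumerating:
  P1: Qb <- Vu <- Ku -> Ha
  P2: Qb <- Vu -> Ha
That exhausts the simple backdoor paths. Count: 2.

2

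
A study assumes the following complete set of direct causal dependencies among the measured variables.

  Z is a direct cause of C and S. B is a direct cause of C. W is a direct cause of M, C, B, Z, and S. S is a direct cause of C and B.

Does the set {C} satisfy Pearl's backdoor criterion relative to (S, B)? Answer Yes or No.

Backdoor paths from S to B (paths whose first edge points into S):
  P1: S <- W -> Z -> C <- B
  P2: S <- W -> B
  P3: S <- W -> C <- B
  P4: S <- Z <- W -> B
  P5: S <- Z <- W -> C <- B
  P6: S <- Z -> C <- W -> B
  P7: S <- Z -> C <- B
Condition 1 (no descendant of S in the set): FAILS — C is a descendant of S.
Condition 2 (every backdoor path blocked by {C}):
  P1: open — collider(s) C are conditioned on (or have a conditioned descendant) and no non-collider on the path is in the set.
  P2: open — no interior node is in the conditioning set.
  P3: open — collider(s) C are conditioned on (or have a conditioned descendant) and no non-collider on the path is in the set.
  P4: open — no interior node is in the conditioning set.
  P5: open — collider(s) C are conditioned on (or have a conditioned descendant) and no non-collider on the path is in the set.
  P6: open — collider(s) C are conditioned on (or have a conditioned descendant) and no non-collider on the path is in the set.
  P7: open — collider(s) C are conditioned on (or have a conditioned descendant) and no non-collider on the path is in the set.
{C} does not satisfy the backdoor criterion.

No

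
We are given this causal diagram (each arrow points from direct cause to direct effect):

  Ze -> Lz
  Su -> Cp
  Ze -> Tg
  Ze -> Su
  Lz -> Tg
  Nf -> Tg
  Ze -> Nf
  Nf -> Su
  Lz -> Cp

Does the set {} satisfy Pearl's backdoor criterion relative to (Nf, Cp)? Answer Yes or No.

Backdoor paths from Nf to Cp (paths whose first edge points into Nf):
  P1: Nf <- Ze -> Lz -> Cp
  P2: Nf <- Ze -> Su -> Cp
  P3: Nf <- Ze -> Tg <- Lz -> Cp
Condition 1 (no descendant of Nf in the set): holds — descendants of Nf are {Cp, Su, Tg}; none are in {}.
Condition 2 (every backdoor path blocked by {}):
  P1: open — no interior node is in the conditioning set.
  P2: open — no interior node is in the conditioning set.
  P3: blocked at collider Tg (neither it nor any descendant is in the conditioning set).
{} does not satisfy the backdoor criterion.

No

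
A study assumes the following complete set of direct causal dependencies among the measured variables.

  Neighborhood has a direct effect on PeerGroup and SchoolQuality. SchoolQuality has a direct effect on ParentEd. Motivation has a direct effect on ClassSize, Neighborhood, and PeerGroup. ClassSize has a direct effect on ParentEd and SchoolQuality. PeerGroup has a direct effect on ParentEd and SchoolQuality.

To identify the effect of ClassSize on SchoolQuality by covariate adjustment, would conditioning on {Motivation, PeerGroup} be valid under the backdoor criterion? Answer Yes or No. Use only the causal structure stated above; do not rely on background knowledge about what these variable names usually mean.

Backdoor paths from ClassSize to SchoolQuality (paths whose first edge points into ClassSize):
  P1: ClassSize <- Motivation -> Neighborhood -> PeerGroup -> SchoolQuality
  P2: ClassSize <- Motivation -> Neighborhood -> PeerGroup -> ParentEd <- SchoolQuality
  P3: ClassSize <- Motivation -> Neighborhood -> SchoolQuality
  P4: ClassSize <- Motivation -> PeerGroup <- Neighborhood -> SchoolQuality
  P5: ClassSize <- Motivation -> PeerGroup -> SchoolQuality
  P6: ClassSize <- Motivation -> PeerGroup -> ParentEd <- SchoolQuality
Condition 1 (no descendant of ClassSize in the set): holds — descendants of ClassSize are {ParentEd, SchoolQuality}; none are in {Motivation, PeerGroup}.
Condition 2 (every backdoor path blocked by {Motivation, PeerGroup}):
  P1: blocked at fork node Motivation ∈ conditioning set.
  P2: blocked at fork node Motivation ∈ conditioning set.
  P3: blocked at fork node Motivation ∈ conditioning set.
  P4: blocked at fork node Motivation ∈ conditioning set.
  P5: blocked at fork node Motivation ∈ conditioning set.
  P6: blocked at fork node Motivation ∈ conditioning set.
{Motivation, PeerGroup} satisfies the backdoor criterion.

Yes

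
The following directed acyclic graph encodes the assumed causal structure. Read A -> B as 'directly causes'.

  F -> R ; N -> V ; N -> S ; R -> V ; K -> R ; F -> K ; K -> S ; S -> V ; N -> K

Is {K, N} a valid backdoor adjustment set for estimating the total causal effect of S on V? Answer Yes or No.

Yes

Backdoor paths from S to V (paths whose first edge points into S):
  P1: S <- N -> K <- F -> R -> V
  P2: S <- N -> K -> R -> V
  P3: S <- N -> V
  P4: S <- K <- F -> R -> V
  P5: S <- K <- N -> V
  P6: S <- K -> R -> V
Condition 1 (no descendant of S in the set): holds — descendants of S are {V}; none are in {K, N}.
Condition 2 (every backdoor path blocked by {K, N}):
  P1: blocked at fork node N ∈ conditioning set.
  P2: blocked at fork node N ∈ conditioning set.
  P3: blocked at fork node N ∈ conditioning set.
  P4: blocked at chain node K ∈ conditioning set.
  P5: blocked at chain node K ∈ conditioning set.
  P6: blocked at fork node K ∈ conditioning set.
{K, N} satisfies the backdoor criterion.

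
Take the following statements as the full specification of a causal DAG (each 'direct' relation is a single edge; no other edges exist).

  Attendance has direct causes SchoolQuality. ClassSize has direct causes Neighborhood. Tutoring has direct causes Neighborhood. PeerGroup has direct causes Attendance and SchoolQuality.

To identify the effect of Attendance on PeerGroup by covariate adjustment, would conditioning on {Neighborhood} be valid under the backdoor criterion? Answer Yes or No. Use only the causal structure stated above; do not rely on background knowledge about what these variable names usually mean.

Backdoor paths from Attendance to PeerGroup (paths whose first edge points into Attendance):
  P1: Attendance <- SchoolQuality -> PeerGroup
Condition 1 (no descendant of Attendance in the set): holds — descendants of Attendance are {PeerGroup}; none are in {Neighborhood}.
Condition 2 (every backdoor path blocked by {Neighborhood}):
  P1: open — no interior node is in the conditioning set.
{Neighborhood} does not satisfy the backdoor criterion.

No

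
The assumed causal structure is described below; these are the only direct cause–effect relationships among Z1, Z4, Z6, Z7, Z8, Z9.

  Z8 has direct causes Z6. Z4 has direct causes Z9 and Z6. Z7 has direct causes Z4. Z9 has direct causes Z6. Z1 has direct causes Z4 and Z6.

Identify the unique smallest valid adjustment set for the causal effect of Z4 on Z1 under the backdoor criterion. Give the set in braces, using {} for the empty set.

{Z6}

Variables eligible for adjustment (non-descendants of Z4, excluding Z4 and Z1): {Z6, Z8, Z9}.
Backdoor paths from Z4 to Z1:
  P1: Z4 <- Z6 -> Z1
  P2: Z4 <- Z9 <- Z6 -> Z1
The empty set is not sufficient: P1 (Z4 <- Z6 -> Z1) has no collider blocking it and no conditioned non-collider, so it is open.
Try {Z6}:
  P1: blocked at fork node Z6 ∈ conditioning set.
  P2: blocked at fork node Z6 ∈ conditioning set.
{Z6} contains no descendant of Z4 and blocks every backdoor path.
No other singleton works — e.g. {Z9} leaves P1 open — so {Z6} is the unique smallest valid adjustment set.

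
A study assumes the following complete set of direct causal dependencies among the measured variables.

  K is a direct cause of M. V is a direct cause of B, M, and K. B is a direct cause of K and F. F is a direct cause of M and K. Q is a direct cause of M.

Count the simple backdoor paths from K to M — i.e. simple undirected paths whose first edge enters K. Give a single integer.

A backdoor path from K to M is any simple undirected path whose first edge points into K (i.e. leaves K via a parent).
Parents of K: {B, F, V}.
Enumerating:
  P1: K <- V -> B -> F -> M
  P2: K <- V -> M
  P3: K <- B <- V -> M
  P4: K <- B -> F -> M
  P5: K <- F <- B <- V -> M
  P6: K <- F -> M
That exhausts the simple backdoor paths. Count: 6.

6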